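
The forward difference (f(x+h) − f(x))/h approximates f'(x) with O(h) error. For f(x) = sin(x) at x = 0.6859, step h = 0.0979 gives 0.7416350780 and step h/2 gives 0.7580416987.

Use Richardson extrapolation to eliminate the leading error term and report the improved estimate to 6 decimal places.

Order 1 gives 2^r = 2 and 2^r − 1 = 1.
2*0.7580416987 − 0.7416350780 = 0.7744483194
Divide by 2^1 − 1 = 1.
So the Richardson estimate is 0.7744483194.
Shift from A(h/2): +0.0164066207.

0.774448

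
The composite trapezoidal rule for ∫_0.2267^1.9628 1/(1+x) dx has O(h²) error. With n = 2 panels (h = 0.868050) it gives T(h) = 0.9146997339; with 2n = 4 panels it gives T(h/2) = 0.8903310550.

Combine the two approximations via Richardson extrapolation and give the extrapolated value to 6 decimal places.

0.882208

Order 2 gives 2^r = 4 and 2^r − 1 = 3.
4*0.8903310550 − 0.9146997339 = 2.6466244861
Divide by 2^2 − 1 = 3.
2.6466244861 ÷ 3 = 0.8822081620
Gap between inputs: 2.437e-02; correction applied: −0.0081228930.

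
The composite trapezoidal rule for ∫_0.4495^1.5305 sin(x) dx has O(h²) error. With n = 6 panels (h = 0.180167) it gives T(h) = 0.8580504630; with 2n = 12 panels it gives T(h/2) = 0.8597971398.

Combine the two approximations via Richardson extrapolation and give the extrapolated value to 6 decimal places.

0.860379

Error is O(h^2); halving h shrinks it by 2^2 = 4.
Weighted: 3.4391885592 − 0.8580504630 = 2.5811380962
Denominator 4 − 1 = 3.
R = 2.5811380962/3 = 0.8603793654
Correction |R − A(h/2)| = 5.822e-04; gap |A(h/2) − A(h)| = 1.747e-03.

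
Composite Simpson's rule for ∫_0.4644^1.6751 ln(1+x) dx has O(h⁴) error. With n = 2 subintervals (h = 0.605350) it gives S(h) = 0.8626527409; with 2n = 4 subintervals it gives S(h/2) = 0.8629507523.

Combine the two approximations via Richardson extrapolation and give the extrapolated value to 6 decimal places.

Order 4 gives 2^r = 16 and 2^r − 1 = 15.
Top: 16(0.8629507523) − (0.8626527409) = 12.9445592959
Extrapolated: 12.9445592959 / 15 = 0.8629706197

0.862971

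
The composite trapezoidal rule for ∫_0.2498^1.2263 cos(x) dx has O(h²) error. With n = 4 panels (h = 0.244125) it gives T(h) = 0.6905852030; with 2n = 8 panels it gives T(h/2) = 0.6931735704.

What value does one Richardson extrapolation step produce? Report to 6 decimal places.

Error is O(h^2); halving h shrinks it by 2^2 = 4.
4 × 0.6931735704 − 0.6905852030 = 2.0821090786
2.0821090786 ÷ 3 = 0.6940363595

0.694036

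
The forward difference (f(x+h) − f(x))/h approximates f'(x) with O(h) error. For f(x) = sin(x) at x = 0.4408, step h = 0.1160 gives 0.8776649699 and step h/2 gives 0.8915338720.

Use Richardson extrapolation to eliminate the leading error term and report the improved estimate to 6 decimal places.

r = 1: numerator weight 2, denominator 1.
Weighted: 1.7830677440 − 0.8776649699 = 0.9054027741
0.9054027741 ÷ 1 = 0.9054027741

0.905403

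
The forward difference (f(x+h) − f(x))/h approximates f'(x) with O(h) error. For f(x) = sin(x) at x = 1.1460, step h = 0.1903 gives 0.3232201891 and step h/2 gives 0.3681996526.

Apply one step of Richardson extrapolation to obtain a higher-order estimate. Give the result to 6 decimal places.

r = 1: numerator weight 2, denominator 1.
Numerator 2 × A(h/2) − A(h) = 2 × 0.3681996526 − 0.3232201891 = 0.4131791161
Divide by 2^1 − 1 = 1.
(2 × 0.3681996526 − 0.3232201891)/(2 − 1) = 0.4131791161

0.413179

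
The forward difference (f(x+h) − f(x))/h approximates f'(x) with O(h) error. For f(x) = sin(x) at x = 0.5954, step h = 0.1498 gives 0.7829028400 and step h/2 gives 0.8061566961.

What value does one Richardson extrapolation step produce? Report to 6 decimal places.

With r = 1 the leading error scales as h^1, so the weight is 2^1 = 2.
Weighted: 1.6123133922 − 0.7829028400 = 0.8294105522
Denominator 2 − 1 = 1.
So the Richardson estimate is 0.8294105522.
Shift from A(h/2): +0.0232538561.

0.829411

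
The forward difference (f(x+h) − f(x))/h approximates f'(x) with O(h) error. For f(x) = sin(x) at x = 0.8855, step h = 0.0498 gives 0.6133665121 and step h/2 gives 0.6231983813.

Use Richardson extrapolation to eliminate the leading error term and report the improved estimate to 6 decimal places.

r = 1: numerator weight 2, denominator 1.
Weighted: 1.2463967626 − 0.6133665121 = 0.6330302505
Denominator 2 − 1 = 1.
(2 × 0.6231983813 − 0.6133665121)/(2 − 1) = 0.6330302505

0.633030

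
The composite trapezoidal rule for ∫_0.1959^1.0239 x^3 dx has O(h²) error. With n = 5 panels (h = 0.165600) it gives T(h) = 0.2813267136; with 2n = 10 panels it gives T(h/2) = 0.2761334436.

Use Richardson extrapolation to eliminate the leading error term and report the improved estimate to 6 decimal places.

Leading term ∝ h^2; use weight 4 = 2^2.
Top: 4(0.2761334436) − (0.2813267136) = 0.8232070608
R = 0.8232070608/3 = 0.2744023536

0.274402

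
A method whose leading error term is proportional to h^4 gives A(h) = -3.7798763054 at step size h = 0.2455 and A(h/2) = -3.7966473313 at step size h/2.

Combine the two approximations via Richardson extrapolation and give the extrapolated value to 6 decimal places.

-3.797765

Leading term ∝ h^4; use weight 16 = 2^4.
Numerator 16×A(h/2) − A(h) = 16×(-3.7966473313) − (-3.7798763054) = -56.9664809954
(-56.9664809954) ÷ 15 = -3.7977653997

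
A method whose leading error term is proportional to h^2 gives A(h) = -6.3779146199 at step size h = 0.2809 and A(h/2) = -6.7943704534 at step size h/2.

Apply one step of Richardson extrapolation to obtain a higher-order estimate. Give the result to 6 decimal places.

Order 2 gives 2^r = 4 and 2^r − 1 = 3.
4*(-6.7943704534) = -27.1774818136; subtract (-6.3779146199) → -20.7995671937
Denominator 4 − 1 = 3.
(4*(-6.7943704534) − (-6.3779146199))/(4 − 1) = -6.9331890646
Correction |R − A(h/2)| = 1.388e-01; gap |A(h/2) − A(h)| = 4.165e-01.

-6.933189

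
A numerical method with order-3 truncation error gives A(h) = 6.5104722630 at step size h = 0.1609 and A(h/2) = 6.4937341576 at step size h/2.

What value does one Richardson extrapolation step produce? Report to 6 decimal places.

6.491343

Error is O(h^3); halving h shrinks it by 2^3 = 8.
A(h/2) − A(h) = 6.4937341576 − 6.5104722630 = -0.0167381054
Divide by 2^3 − 1 = 7: (-0.0167381054)/7 = -0.0023911579
R = 6.4937341576 − 0.0023911579 = 6.4913429997
Correction |R − A(h/2)| = 2.391e-03; gap |A(h/2) − A(h)| = 1.674e-02.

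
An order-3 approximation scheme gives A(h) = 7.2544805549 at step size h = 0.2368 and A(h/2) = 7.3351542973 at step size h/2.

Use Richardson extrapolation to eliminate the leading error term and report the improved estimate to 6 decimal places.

Order 3 gives 2^r = 8 and 2^r − 1 = 7.
8*7.3351542973 − 7.2544805549 = 51.4267538235
R = 51.4267538235/7 = 7.3466791176
Gap between inputs: 8.067e-02; correction applied: +0.0115248203.

7.346679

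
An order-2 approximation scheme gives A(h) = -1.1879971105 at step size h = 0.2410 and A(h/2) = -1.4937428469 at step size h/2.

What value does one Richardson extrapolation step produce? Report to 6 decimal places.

Error is O(h^2); halving h shrinks it by 2^2 = 4.
4·(-1.4937428469) − (-1.1879971105) = -4.7869742771
R = (-4.7869742771)/3 = -1.5956580924
Correction |R − A(h/2)| = 1.019e-01; gap |A(h/2) − A(h)| = 3.057e-01.

-1.595658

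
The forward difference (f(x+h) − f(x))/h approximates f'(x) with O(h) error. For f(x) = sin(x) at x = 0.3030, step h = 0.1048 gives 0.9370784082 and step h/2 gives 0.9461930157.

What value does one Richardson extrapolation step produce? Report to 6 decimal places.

With r = 1 the leading error scales as h^1, so the weight is 2^1 = 2.
2×0.9461930157 = 1.8923860314; subtract 0.9370784082 → 0.9553076232
Denominator 2 − 1 = 1.
Result: 0.9553076232
Gap between inputs: 9.115e-03; correction applied: +0.0091146075.

0.955308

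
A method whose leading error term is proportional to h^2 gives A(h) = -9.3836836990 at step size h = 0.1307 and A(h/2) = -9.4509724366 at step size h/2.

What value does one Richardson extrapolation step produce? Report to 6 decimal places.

-9.473402

r = 2: numerator weight 4, denominator 3.
4 × (-9.4509724366) − (-9.3836836990) = -28.4202060474
Denominator 4 − 1 = 3.
Extrapolated: (-28.4202060474) / 3 = -9.4734020158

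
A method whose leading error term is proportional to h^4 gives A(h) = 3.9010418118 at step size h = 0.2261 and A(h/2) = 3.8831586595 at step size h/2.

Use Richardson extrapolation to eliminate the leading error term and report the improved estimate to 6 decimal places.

With r = 4 the leading error scales as h^4, so the weight is 2^4 = 16.
2^4·A(h/2) = 62.1305385520; minus A(h) gives 58.2294967402.
Denominator 16 − 1 = 15.
Extrapolated: 58.2294967402 / 15 = 3.8819664493
Correction |R − A(h/2)| = 1.192e-03; gap |A(h/2) − A(h)| = 1.788e-02.

3.881966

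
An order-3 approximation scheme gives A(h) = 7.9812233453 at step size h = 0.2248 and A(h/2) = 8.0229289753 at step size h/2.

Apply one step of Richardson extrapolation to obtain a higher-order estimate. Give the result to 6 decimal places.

8.028887

The method has order 3: 2^3 = 8.
8 × 8.0229289753 = 64.1834318024; subtract 7.9812233453 → 56.2022084571
(8 × 8.0229289753 − 7.9812233453)/(8 − 1) = 8.0288869224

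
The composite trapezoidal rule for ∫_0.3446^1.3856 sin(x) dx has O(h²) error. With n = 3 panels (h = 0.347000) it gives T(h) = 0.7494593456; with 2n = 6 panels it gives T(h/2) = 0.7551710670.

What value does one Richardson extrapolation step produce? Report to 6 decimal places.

The method has order 2: 2^2 = 4.
Weighted: 3.0206842680 − 0.7494593456 = 2.2712249224
Divide by 2^2 − 1 = 3.
2.2712249224 ÷ 3 = 0.7570749741

0.757075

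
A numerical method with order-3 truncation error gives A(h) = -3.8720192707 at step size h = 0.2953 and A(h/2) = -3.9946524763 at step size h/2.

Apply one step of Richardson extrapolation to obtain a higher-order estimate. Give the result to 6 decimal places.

r = 3, so 2^r = 8.
Top: 8(-3.9946524763) − (-3.8720192707) = -28.0852005397
Divide by 2^3 − 1 = 7.
So the Richardson estimate is -4.0121715057.

-4.012172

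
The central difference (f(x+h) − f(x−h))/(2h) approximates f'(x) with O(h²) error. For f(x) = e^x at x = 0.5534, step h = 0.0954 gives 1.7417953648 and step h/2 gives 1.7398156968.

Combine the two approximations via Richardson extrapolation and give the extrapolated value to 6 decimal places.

1.739156

Error is O(h^2); halving h shrinks it by 2^2 = 4.
4×1.7398156968 = 6.9592627872; 6.9592627872 − 1.7417953648 = 5.2174674224
Denominator 4 − 1 = 3.
R = 5.2174674224/3 = 1.7391558075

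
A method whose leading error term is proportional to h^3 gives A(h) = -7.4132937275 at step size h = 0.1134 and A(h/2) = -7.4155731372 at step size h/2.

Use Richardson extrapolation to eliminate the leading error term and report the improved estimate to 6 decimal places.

The method has order 3: 2^3 = 8.
8×(-7.4155731372) − (-7.4132937275) = -51.9112913701
Divide by 2^3 − 1 = 7.
So the Richardson estimate is -7.4158987672.
Shift from A(h/2): −0.0003256300.

-7.415899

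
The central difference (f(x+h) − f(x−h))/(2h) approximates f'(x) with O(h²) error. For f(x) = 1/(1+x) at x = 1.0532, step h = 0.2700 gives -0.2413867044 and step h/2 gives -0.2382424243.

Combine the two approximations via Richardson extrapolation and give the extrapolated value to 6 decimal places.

Leading term ∝ h^2; use weight 4 = 2^2.
Top: 4(-0.2382424243) − (-0.2413867044) = -0.7115829928
R = (-0.7115829928)/3 = -0.2371943309

-0.237194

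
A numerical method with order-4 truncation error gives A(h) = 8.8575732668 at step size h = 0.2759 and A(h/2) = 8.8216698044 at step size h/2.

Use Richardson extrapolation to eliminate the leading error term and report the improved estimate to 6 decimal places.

The method has order 4: 2^4 = 16.
Difference of the inputs: 8.8216698044 − 8.8575732668 = -0.0359034624
Divide by 2^4 − 1 = 15: (-0.0359034624)/15 = -0.0023935642
R = A(h/2) + (A(h/2) − A(h))/15 = 8.8216698044 − 0.0023935642 = 8.8192762402
Correction |R − A(h/2)| = 2.394e-03; gap |A(h/2) − A(h)| = 3.590e-02.

8.819276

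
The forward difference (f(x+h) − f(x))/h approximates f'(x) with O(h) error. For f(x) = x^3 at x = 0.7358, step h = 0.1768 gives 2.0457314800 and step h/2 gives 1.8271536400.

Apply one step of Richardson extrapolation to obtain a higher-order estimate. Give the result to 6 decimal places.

1.608576

r = 1: numerator weight 2, denominator 1.
Difference of the inputs: 1.8271536400 − 2.0457314800 = -0.2185778400
Correction (A(h/2) − A(h))/(2 − 1) = (-0.2185778400)/1 = -0.2185778400
R = A(h/2) + (A(h/2) − A(h))/1 = 1.8271536400 − 0.2185778400 = 1.6085758000
Shift from A(h/2): −0.2185778400.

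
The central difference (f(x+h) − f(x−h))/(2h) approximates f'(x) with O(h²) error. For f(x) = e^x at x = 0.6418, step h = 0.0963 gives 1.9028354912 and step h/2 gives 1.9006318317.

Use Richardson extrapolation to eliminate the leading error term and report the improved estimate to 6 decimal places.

r = 2: numerator weight 4, denominator 3.
Difference of the inputs: 1.9006318317 − 1.9028354912 = -0.0022036595
Divide by 2^2 − 1 = 3: (-0.0022036595)/3 = -0.0007345532
R = 1.9006318317 − 0.0007345532 = 1.8998972785
Gap between inputs: 2.204e-03; correction applied: −0.0007345532.

1.899897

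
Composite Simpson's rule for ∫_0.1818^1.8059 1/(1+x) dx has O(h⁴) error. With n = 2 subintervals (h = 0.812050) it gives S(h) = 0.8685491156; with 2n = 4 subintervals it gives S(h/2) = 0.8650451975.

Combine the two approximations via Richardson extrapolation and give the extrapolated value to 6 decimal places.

r = 4: numerator weight 16, denominator 15.
16 × 0.8650451975 − 0.8685491156 = 12.9721740444
Divide by 2^4 − 1 = 15.
R = 12.9721740444/15 = 0.8648116030

0.864812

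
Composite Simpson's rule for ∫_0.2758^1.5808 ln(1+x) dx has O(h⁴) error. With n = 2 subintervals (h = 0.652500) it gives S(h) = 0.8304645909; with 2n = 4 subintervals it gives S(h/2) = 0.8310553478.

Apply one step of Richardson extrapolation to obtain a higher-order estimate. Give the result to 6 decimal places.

r = 4, so 2^r = 16.
16*0.8310553478 = 13.2968855648; subtract 0.8304645909 → 12.4664209739
(16*0.8310553478 − 0.8304645909)/(16 − 1) = 0.8310947316
Gap between inputs: 5.908e-04; correction applied: +0.0000393838.

0.831095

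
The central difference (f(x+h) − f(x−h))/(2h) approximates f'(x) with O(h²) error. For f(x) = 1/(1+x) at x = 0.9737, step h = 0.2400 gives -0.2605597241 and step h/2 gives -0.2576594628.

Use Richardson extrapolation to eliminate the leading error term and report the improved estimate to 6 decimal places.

-0.256693

Error is O(h^2); halving h shrinks it by 2^2 = 4.
4×(-0.2576594628) − (-0.2605597241) = -0.7700781271
R = (-0.7700781271)/3 = -0.2566927090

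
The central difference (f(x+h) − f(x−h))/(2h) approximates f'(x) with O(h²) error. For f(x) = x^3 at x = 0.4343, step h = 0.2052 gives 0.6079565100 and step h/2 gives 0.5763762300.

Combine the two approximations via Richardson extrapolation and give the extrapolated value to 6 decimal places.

0.565849

The method has order 2: 2^2 = 4.
Top: 4(0.5763762300) − (0.6079565100) = 1.6975484100
(4 × 0.5763762300 − 0.6079565100)/(4 − 1) = 0.5658494700
Correction |R − A(h/2)| = 1.053e-02; gap |A(h/2) − A(h)| = 3.158e-02.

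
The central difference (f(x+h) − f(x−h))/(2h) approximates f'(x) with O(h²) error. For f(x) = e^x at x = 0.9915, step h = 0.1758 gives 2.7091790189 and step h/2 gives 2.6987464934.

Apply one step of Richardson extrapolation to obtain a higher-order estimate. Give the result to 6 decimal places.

The method has order 2: 2^2 = 4.
Weighted: 10.7949859736 − 2.7091790189 = 8.0858069547
Divide by 2^2 − 1 = 3.
R = 8.0858069547/3 = 2.6952689849

2.695269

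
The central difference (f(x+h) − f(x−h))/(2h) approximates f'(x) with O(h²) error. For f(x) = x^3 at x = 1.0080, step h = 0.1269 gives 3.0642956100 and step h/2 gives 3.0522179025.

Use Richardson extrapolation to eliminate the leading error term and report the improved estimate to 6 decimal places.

3.048192

r = 2, so 2^r = 4.
4 × 3.0522179025 − 3.0642956100 = 9.1445760000
Denominator 4 − 1 = 3.
R = 9.1445760000/3 = 3.0481920000
Gap between inputs: 1.208e-02; correction applied: −0.0040259025.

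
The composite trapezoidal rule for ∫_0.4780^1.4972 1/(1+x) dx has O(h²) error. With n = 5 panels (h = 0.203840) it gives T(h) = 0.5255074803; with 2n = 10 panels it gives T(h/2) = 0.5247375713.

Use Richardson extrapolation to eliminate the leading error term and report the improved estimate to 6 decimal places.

0.524481

With r = 2 the leading error scales as h^2, so the weight is 2^2 = 4.
4 × 0.5247375713 = 2.0989502852; subtract 0.5255074803 → 1.5734428049
R = 1.5734428049/3 = 0.5244809350
Gap between inputs: 7.699e-04; correction applied: −0.0002566363.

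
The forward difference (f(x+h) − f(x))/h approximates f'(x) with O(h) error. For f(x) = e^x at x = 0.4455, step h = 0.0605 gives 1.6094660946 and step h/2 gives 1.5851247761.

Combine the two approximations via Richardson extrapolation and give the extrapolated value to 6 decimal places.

1.560783

Leading term ∝ h^1; use weight 2 = 2^1.
Top: 2(1.5851247761) − (1.6094660946) = 1.5607834576
1.5607834576 ÷ 1 = 1.5607834576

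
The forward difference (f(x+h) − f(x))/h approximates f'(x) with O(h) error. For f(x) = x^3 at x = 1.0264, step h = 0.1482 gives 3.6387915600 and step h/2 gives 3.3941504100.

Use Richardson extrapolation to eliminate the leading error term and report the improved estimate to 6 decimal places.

3.149509

With r = 1 the leading error scales as h^1, so the weight is 2^1 = 2.
Weighted: 6.7883008200 − 3.6387915600 = 3.1495092600
Extrapolated: 3.1495092600 / 1 = 3.1495092600
Shift from A(h/2): −0.2446411500.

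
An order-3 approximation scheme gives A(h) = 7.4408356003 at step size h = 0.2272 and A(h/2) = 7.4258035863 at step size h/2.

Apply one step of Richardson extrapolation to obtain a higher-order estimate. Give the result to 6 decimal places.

Error is O(h^3); halving h shrinks it by 2^3 = 8.
A(h/2) − A(h) = 7.4258035863 − 7.4408356003 = -0.0150320140
Correction (A(h/2) − A(h))/(8 − 1) = (-0.0150320140)/7 = -0.0021474306
R = 7.4258035863 − 0.0021474306 = 7.4236561557
Shift from A(h/2): −0.0021474306.

7.423656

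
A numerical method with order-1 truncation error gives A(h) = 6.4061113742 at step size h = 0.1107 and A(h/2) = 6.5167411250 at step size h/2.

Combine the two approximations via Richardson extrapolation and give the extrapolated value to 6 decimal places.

6.627371

Order 1 gives 2^r = 2 and 2^r − 1 = 1.
Numerator 2 × A(h/2) − A(h) = 2 × 6.5167411250 − 6.4061113742 = 6.6273708758
Denominator 2 − 1 = 1.
6.6273708758 ÷ 1 = 6.6273708758
Shift from A(h/2): +0.1106297508.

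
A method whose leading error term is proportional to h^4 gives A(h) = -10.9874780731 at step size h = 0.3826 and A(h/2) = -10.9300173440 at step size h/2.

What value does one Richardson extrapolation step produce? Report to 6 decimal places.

With r = 4 the leading error scales as h^4, so the weight is 2^4 = 16.
16×(-10.9300173440) = -174.8802775040; (-174.8802775040) − (-10.9874780731) = -163.8927994309
Divide by 2^4 − 1 = 15.
(16×(-10.9300173440) − (-10.9874780731))/(16 − 1) = -10.9261866287

-10.926187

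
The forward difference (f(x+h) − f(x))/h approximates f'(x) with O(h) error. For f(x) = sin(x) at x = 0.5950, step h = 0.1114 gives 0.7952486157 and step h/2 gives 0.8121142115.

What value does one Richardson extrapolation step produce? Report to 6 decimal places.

Leading term ∝ h^1; use weight 2 = 2^1.
2^1×A(h/2) = 1.6242284230; minus A(h) gives 0.8289798073.
Divide by 2^1 − 1 = 1.
0.8289798073 ÷ 1 = 0.8289798073

0.828980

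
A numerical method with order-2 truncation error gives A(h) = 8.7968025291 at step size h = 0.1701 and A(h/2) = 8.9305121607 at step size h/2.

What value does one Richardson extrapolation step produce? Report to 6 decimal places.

8.975082

r = 2: numerator weight 4, denominator 3.
4*8.9305121607 = 35.7220486428; subtract 8.7968025291 → 26.9252461137
Extrapolated: 26.9252461137 / 3 = 8.9750820379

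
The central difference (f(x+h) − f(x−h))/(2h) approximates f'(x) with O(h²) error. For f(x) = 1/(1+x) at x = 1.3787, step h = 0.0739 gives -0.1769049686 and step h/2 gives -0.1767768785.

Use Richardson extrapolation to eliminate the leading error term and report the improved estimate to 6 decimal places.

-0.176734

r = 2: numerator weight 4, denominator 3.
Weighted: (-0.7071075140) − (-0.1769049686) = -0.5302025454
(4*(-0.1767768785) − (-0.1769049686))/(4 − 1) = -0.1767341818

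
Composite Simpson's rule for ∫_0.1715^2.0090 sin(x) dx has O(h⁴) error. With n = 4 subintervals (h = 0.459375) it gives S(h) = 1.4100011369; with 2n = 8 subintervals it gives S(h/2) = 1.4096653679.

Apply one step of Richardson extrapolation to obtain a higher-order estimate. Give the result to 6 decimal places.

1.409643

r = 4: numerator weight 16, denominator 15.
16*1.4096653679 − 1.4100011369 = 21.1446447495
R = 21.1446447495/15 = 1.4096429833
Shift from A(h/2): −0.0000223846.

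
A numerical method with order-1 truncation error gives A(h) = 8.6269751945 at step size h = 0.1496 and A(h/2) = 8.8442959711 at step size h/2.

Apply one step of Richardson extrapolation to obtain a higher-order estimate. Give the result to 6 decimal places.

9.061617

r = 1: numerator weight 2, denominator 1.
2 × 8.8442959711 − 8.6269751945 = 9.0616167477
Extrapolated: 9.0616167477 / 1 = 9.0616167477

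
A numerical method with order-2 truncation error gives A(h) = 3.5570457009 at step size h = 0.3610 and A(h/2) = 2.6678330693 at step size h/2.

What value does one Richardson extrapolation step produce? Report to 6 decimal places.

Order 2 gives 2^r = 4 and 2^r − 1 = 3.
Top: 4(2.6678330693) − (3.5570457009) = 7.1142865763
(4 × 2.6678330693 − 3.5570457009)/(4 − 1) = 2.3714288588

2.371429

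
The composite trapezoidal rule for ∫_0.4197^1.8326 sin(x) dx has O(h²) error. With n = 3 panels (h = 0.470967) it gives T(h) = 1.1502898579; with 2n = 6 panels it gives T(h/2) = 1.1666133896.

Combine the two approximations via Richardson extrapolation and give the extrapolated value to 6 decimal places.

Method order is 2; weight 2^2 = 4.
2^2·A(h/2) = 4.6664535584; minus A(h) gives 3.5161637005.
Divide by 2^2 − 1 = 3.
3.5161637005 ÷ 3 = 1.1720545668

1.172055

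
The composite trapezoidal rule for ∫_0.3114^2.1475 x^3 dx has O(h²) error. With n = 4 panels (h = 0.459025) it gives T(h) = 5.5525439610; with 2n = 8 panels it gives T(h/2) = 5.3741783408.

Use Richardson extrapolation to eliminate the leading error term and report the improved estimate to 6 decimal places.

5.314723

Leading term ∝ h^2; use weight 4 = 2^2.
A(h/2) − A(h) = 5.3741783408 − 5.5525439610 = -0.1783656202
Correction (A(h/2) − A(h))/(4 − 1) = (-0.1783656202)/3 = -0.0594552067
R = A(h/2) + (A(h/2) − A(h))/3 = 5.3741783408 − 0.0594552067 = 5.3147231341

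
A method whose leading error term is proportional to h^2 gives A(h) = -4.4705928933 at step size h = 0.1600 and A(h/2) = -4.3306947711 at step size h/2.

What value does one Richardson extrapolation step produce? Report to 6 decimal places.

-4.284062

With r = 2 the leading error scales as h^2, so the weight is 2^2 = 4.
Top: 4(-4.3306947711) − (-4.4705928933) = -12.8521861911
Divide by 2^2 − 1 = 3.
Result: -4.2840620637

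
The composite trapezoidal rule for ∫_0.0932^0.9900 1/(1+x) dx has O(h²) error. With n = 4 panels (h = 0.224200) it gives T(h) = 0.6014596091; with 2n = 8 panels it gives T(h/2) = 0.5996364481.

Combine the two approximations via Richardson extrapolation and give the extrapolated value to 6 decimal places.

r = 2, so 2^r = 4.
Weighted: 2.3985457924 − 0.6014596091 = 1.7970861833
Denominator 4 − 1 = 3.
R = 1.7970861833/3 = 0.5990287278
Gap between inputs: 1.823e-03; correction applied: −0.0006077203.

0.599029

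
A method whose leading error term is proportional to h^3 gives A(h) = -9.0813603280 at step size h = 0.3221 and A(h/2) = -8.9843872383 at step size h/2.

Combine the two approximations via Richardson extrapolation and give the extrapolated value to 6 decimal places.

Order 3 gives 2^r = 8 and 2^r − 1 = 7.
2^3 × A(h/2) = -71.8750979064; minus A(h) gives -62.7937375784.
Denominator 8 − 1 = 7.
R = (-62.7937375784)/7 = -8.9705339398

-8.970534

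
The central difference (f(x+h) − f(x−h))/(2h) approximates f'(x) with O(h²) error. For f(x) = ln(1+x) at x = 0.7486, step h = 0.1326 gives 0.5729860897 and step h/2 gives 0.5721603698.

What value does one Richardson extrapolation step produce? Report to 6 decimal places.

Leading term ∝ h^2; use weight 4 = 2^2.
Difference of the inputs: 0.5721603698 − 0.5729860897 = -0.0008257199
Correction (A(h/2) − A(h))/(4 − 1) = (-0.0008257199)/3 = -0.0002752400
R = A(h/2) + (A(h/2) − A(h))/3 = 0.5721603698 − 0.0002752400 = 0.5718851298
Gap between inputs: 8.257e-04; correction applied: −0.0002752400.

0.571885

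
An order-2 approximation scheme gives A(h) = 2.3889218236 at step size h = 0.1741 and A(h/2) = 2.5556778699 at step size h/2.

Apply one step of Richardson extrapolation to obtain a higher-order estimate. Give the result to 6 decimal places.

2.611263

Order 2 gives 2^r = 4 and 2^r − 1 = 3.
4·2.5556778699 = 10.2227114796; 10.2227114796 − 2.3889218236 = 7.8337896560
Extrapolated: 7.8337896560 / 3 = 2.6112632187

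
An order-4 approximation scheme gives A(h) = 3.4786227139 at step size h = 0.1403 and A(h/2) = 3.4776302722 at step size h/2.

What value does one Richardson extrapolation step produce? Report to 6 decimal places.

3.477564

With r = 4 the leading error scales as h^4, so the weight is 2^4 = 16.
A(h/2) − A(h) = 3.4776302722 − 3.4786227139 = -0.0009924417
Divide by 2^4 − 1 = 15: (-0.0009924417)/15 = -0.0000661628
R = A(h/2) + (A(h/2) − A(h))/15 = 3.4776302722 − 0.0000661628 = 3.4775641094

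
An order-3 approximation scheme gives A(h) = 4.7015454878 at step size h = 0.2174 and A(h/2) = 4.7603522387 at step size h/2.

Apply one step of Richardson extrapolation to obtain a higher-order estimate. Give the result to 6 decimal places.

With r = 3 the leading error scales as h^3, so the weight is 2^3 = 8.
8 × 4.7603522387 = 38.0828179096; subtract 4.7015454878 → 33.3812724218
Divide by 2^3 − 1 = 7.
(8 × 4.7603522387 − 4.7015454878)/(8 − 1) = 4.7687532031

4.768753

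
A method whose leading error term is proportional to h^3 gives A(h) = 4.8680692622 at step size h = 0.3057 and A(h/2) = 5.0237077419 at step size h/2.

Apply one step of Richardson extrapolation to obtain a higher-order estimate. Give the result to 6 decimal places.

Error is O(h^3); halving h shrinks it by 2^3 = 8.
Difference of the inputs: 5.0237077419 − 4.8680692622 = 0.1556384797
Divide by 2^3 − 1 = 7: 0.1556384797/7 = 0.0222340685
R = 5.0237077419 + 0.0222340685 = 5.0459418104
Gap between inputs: 1.556e-01; correction applied: +0.0222340685.

5.045942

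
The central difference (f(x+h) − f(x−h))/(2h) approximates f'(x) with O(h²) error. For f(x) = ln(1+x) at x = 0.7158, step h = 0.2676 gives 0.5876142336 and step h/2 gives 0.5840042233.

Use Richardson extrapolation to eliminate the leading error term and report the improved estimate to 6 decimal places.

r = 2, so 2^r = 4.
4×0.5840042233 = 2.3360168932; 2.3360168932 − 0.5876142336 = 1.7484026596
Denominator 4 − 1 = 3.
So the Richardson estimate is 0.5828008865.
Correction |R − A(h/2)| = 1.203e-03; gap |A(h/2) − A(h)| = 3.610e-03.

0.582801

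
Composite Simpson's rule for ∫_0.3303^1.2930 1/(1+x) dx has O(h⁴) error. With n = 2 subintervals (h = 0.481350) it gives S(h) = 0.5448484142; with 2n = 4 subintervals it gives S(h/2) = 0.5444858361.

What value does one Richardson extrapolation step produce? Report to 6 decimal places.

r = 4: numerator weight 16, denominator 15.
16×0.5444858361 = 8.7117733776; 8.7117733776 − 0.5448484142 = 8.1669249634
Denominator 16 − 1 = 15.
So the Richardson estimate is 0.5444616642.

0.544462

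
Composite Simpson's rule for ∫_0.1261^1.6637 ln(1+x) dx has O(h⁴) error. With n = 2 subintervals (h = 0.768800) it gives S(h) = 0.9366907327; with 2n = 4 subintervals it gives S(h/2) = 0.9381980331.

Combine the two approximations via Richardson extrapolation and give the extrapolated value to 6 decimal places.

0.938299

Leading term ∝ h^4; use weight 16 = 2^4.
Weighted: 15.0111685296 − 0.9366907327 = 14.0744777969
Denominator 16 − 1 = 15.
14.0744777969 ÷ 15 = 0.9382985198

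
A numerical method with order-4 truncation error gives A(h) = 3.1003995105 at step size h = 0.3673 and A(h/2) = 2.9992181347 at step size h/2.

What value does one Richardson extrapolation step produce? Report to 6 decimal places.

r = 4, so 2^r = 16.
2^4×A(h/2) = 47.9874901552; minus A(h) gives 44.8870906447.
44.8870906447 ÷ 15 = 2.9924727096

2.992473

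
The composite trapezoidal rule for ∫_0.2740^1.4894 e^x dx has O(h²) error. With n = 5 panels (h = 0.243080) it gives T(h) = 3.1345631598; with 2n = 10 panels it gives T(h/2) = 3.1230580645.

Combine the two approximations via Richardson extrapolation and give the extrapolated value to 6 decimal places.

Method order is 2; weight 2^2 = 4.
4·3.1230580645 = 12.4922322580; subtract 3.1345631598 → 9.3576690982
Divide by 2^2 − 1 = 3.
Result: 3.1192230327
Shift from A(h/2): −0.0038350318.

3.119223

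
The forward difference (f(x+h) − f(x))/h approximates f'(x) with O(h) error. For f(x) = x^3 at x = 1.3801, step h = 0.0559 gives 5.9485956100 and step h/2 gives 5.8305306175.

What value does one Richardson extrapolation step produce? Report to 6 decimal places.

r = 1, so 2^r = 2.
Numerator 2 × A(h/2) − A(h) = 2 × 5.8305306175 − 5.9485956100 = 5.7124656250
Denominator 2 − 1 = 1.
Result: 5.7124656250
Correction |R − A(h/2)| = 1.181e-01; gap |A(h/2) − A(h)| = 1.181e-01.

5.712466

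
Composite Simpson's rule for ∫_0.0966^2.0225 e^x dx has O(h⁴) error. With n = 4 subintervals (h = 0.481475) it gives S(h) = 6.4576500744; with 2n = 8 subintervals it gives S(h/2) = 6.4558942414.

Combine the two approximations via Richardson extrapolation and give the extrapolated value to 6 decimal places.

6.455777

Leading term ∝ h^4; use weight 16 = 2^4.
Top: 16(6.4558942414) − (6.4576500744) = 96.8366577880
(16·6.4558942414 − 6.4576500744)/(16 − 1) = 6.4557771859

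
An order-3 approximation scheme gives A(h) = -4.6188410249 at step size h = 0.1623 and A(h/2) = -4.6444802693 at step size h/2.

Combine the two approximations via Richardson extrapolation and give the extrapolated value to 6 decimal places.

-4.648143

Method order is 3; weight 2^3 = 8.
8×(-4.6444802693) − (-4.6188410249) = -32.5370011295
(8×(-4.6444802693) − (-4.6188410249))/(8 − 1) = -4.6481430185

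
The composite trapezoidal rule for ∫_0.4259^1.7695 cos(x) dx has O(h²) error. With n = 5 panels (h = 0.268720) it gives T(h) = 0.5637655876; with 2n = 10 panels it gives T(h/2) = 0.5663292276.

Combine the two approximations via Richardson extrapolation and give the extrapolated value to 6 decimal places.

r = 2, so 2^r = 4.
4·0.5663292276 = 2.2653169104; subtract 0.5637655876 → 1.7015513228
Divide by 2^2 − 1 = 3.
(4·0.5663292276 − 0.5637655876)/(4 − 1) = 0.5671837743
Shift from A(h/2): +0.0008545467.

0.567184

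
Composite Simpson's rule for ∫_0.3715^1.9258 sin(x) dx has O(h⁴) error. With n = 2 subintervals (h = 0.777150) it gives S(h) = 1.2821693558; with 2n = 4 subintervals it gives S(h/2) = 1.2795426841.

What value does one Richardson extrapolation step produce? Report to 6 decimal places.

1.279368

Method order is 4; weight 2^4 = 16.
16×1.2795426841 − 1.2821693558 = 19.1905135898
Divide by 2^4 − 1 = 15.
(16×1.2795426841 − 1.2821693558)/(16 − 1) = 1.2793675727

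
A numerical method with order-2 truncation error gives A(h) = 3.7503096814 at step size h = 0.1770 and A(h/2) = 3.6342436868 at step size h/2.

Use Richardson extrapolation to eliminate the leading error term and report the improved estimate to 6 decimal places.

3.595555

Leading term ∝ h^2; use weight 4 = 2^2.
Numerator 4*A(h/2) − A(h) = 4*3.6342436868 − 3.7503096814 = 10.7866650658
R = 10.7866650658/3 = 3.5955550219
Shift from A(h/2): −0.0386886649.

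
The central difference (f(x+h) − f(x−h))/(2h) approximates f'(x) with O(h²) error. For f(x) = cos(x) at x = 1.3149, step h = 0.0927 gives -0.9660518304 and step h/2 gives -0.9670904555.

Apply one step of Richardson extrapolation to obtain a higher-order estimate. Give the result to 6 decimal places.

-0.967437

The method has order 2: 2^2 = 4.
Difference of the inputs: -0.9670904555 − (-0.9660518304) = -0.0010386251
Correction (A(h/2) − A(h))/(4 − 1) = (-0.0010386251)/3 = -0.0003462084
R = A(h/2) + (A(h/2) − A(h))/3 = -0.9670904555 − 0.0003462084 = -0.9674366639
Correction |R − A(h/2)| = 3.462e-04; gap |A(h/2) − A(h)| = 1.039e-03.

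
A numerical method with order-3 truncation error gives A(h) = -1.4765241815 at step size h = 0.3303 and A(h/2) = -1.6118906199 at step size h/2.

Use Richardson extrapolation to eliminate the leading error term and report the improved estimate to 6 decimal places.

With r = 3 the leading error scales as h^3, so the weight is 2^3 = 8.
8 × (-1.6118906199) − (-1.4765241815) = -11.4186007777
Denominator 8 − 1 = 7.
R = (-11.4186007777)/7 = -1.6312286825

-1.631229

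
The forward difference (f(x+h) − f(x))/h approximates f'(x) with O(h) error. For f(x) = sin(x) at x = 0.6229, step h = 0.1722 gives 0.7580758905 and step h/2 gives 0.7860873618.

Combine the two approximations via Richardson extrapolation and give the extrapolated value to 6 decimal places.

With r = 1 the leading error scales as h^1, so the weight is 2^1 = 2.
Weighted: 1.5721747236 − 0.7580758905 = 0.8140988331
R = 0.8140988331/1 = 0.8140988331
Shift from A(h/2): +0.0280114713.

0.814099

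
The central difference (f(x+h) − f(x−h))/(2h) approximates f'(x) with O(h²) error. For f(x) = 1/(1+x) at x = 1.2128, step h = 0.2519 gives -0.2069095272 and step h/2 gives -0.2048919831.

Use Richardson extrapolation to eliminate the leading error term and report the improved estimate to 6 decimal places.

Leading term ∝ h^2; use weight 4 = 2^2.
Numerator 4×A(h/2) − A(h) = 4×(-0.2048919831) − (-0.2069095272) = -0.6126584052
Divide by 2^2 − 1 = 3.
(-0.6126584052) ÷ 3 = -0.2042194684

-0.204219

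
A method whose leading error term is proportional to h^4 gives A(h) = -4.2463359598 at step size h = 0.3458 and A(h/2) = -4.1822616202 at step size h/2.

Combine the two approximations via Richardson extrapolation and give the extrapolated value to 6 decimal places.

-4.177990

r = 4: numerator weight 16, denominator 15.
16*(-4.1822616202) = -66.9161859232; subtract (-4.2463359598) → -62.6698499634
(-62.6698499634) ÷ 15 = -4.1779899976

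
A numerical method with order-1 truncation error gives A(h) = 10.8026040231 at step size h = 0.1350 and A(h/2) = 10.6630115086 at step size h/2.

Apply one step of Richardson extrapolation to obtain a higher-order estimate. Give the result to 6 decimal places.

10.523419

Method order is 1; weight 2^1 = 2.
2*10.6630115086 − 10.8026040231 = 10.5234189941
Divide by 2^1 − 1 = 1.
10.5234189941 ÷ 1 = 10.5234189941
Shift from A(h/2): −0.1395925145.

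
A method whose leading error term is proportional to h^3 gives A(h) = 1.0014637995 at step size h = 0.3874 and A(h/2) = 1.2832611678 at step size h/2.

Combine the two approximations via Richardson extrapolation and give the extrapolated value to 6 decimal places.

1.323518

The method has order 3: 2^3 = 8.
Numerator 8·A(h/2) − A(h) = 8·1.2832611678 − 1.0014637995 = 9.2646255429
9.2646255429 ÷ 7 = 1.3235179347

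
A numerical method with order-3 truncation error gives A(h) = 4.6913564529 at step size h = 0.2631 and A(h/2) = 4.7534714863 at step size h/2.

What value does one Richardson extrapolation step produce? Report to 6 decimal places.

r = 3, so 2^r = 8.
Top: 8(4.7534714863) − (4.6913564529) = 33.3364154375
Denominator 8 − 1 = 7.
Result: 4.7623450625
Shift from A(h/2): +0.0088735762.

4.762345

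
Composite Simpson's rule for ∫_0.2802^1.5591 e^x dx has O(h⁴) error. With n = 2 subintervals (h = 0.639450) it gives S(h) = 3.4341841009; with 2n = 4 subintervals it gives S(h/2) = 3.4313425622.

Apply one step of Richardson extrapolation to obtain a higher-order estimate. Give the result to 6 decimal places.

3.431153

With r = 4 the leading error scales as h^4, so the weight is 2^4 = 16.
Weighted: 54.9014809952 − 3.4341841009 = 51.4672968943
51.4672968943 ÷ 15 = 3.4311531263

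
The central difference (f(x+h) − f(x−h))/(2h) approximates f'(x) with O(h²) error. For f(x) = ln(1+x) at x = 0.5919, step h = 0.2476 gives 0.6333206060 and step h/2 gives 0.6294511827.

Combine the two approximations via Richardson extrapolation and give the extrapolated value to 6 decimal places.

0.628161

Leading term ∝ h^2; use weight 4 = 2^2.
A(h/2) − A(h) = 0.6294511827 − 0.6333206060 = -0.0038694233
Correction (A(h/2) − A(h))/(4 − 1) = (-0.0038694233)/3 = -0.0012898078
R = A(h/2) + (A(h/2) − A(h))/3 = 0.6294511827 − 0.0012898078 = 0.6281613749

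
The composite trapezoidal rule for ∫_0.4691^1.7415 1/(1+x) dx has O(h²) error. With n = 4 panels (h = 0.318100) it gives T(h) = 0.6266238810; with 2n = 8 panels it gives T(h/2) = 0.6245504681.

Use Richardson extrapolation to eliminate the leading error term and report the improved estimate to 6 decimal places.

With r = 2 the leading error scales as h^2, so the weight is 2^2 = 4.
4 × 0.6245504681 = 2.4982018724; subtract 0.6266238810 → 1.8715779914
Denominator 4 − 1 = 3.
So the Richardson estimate is 0.6238593305.

0.623859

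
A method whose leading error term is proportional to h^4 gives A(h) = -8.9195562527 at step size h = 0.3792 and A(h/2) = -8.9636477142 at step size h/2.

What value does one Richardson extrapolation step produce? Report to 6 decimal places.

-8.966587

Error is O(h^4); halving h shrinks it by 2^4 = 16.
2^4×A(h/2) = -143.4183634272; minus A(h) gives -134.4988071745.
(-134.4988071745) ÷ 15 = -8.9665871450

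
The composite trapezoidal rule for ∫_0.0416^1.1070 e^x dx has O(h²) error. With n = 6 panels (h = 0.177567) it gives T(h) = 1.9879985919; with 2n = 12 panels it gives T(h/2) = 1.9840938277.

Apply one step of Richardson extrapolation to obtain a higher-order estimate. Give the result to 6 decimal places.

Error is O(h^2); halving h shrinks it by 2^2 = 4.
Weighted: 7.9363753108 − 1.9879985919 = 5.9483767189
Extrapolated: 5.9483767189 / 3 = 1.9827922396
Gap between inputs: 3.905e-03; correction applied: −0.0013015881.

1.982792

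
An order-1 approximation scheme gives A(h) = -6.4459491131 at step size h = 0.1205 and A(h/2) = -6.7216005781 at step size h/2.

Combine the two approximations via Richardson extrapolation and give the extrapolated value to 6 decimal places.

-6.997252

r = 1: numerator weight 2, denominator 1.
Weighted: (-13.4432011562) − (-6.4459491131) = -6.9972520431
(2*(-6.7216005781) − (-6.4459491131))/(2 − 1) = -6.9972520431
Gap between inputs: 2.757e-01; correction applied: −0.2756514650.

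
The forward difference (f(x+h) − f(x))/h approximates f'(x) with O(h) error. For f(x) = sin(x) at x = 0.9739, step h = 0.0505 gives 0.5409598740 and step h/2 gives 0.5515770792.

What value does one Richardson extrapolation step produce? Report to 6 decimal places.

0.562194

The method has order 1: 2^1 = 2.
2·0.5515770792 − 0.5409598740 = 0.5621942844
(2·0.5515770792 − 0.5409598740)/(2 − 1) = 0.5621942844
Shift from A(h/2): +0.0106172052.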